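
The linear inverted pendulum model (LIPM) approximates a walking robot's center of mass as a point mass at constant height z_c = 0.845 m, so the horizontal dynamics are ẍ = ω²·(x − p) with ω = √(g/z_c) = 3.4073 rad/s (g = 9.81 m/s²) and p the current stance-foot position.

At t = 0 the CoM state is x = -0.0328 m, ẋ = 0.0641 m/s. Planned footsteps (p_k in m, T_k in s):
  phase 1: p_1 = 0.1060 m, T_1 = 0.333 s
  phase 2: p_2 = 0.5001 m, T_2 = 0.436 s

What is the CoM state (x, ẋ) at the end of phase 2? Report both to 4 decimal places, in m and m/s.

phase 1: p=0.1060, T=0.333, ωT=1.134631, cosh=1.715783, sinh=1.394242; start (x,ẋ)=(-0.032800, 0.064100) → end (x,ẋ)=(-0.105921, -0.549402)
phase 2: p=0.5001, T=0.436, ωT=1.485583, cosh=2.321955, sinh=2.095584; start (x,ẋ)=(-0.105921, -0.549402) → end (x,ẋ)=(-1.244952, -5.602852)

x = -1.2450, ẋ = -5.6029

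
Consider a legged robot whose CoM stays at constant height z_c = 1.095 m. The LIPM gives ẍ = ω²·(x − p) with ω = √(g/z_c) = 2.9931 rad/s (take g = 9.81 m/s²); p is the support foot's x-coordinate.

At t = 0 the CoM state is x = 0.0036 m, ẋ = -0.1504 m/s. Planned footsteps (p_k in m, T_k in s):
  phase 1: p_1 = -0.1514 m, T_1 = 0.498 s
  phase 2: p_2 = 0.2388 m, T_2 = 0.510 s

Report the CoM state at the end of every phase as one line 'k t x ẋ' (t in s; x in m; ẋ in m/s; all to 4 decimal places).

1 0.4980 0.1042 0.6268
2 1.0080 0.3737 0.6274

phase 1: p=-0.1514, T=0.498, ωT=1.490564, cosh=2.332422, sinh=2.107176; start (x,ẋ)=(0.003600, -0.150400) → end (x,ẋ)=(0.104242, 0.626787)
phase 2: p=0.2388, T=0.510, ωT=1.526481, cosh=2.409627, sinh=2.192328; start (x,ẋ)=(0.104242, 0.626787) → end (x,ẋ)=(0.373662, 0.627373)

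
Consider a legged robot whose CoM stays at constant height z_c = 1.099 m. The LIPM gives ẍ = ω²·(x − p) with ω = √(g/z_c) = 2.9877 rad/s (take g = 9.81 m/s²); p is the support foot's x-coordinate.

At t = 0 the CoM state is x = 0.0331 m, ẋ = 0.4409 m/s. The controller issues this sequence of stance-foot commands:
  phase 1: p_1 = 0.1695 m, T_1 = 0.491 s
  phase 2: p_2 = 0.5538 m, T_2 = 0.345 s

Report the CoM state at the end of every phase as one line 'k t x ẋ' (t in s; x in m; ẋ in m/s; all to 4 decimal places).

1 0.4910 0.1610 0.1702
2 0.8360 0.0028 -1.1667

phase 1: p=0.1695, T=0.491, ωT=1.466961, cosh=2.283331, sinh=2.052706; start (x,ẋ)=(0.033100, 0.440900) → end (x,ẋ)=(0.160975, 0.170197)
phase 2: p=0.5538, T=0.345, ωT=1.030756, cosh=1.579961, sinh=1.223224; start (x,ẋ)=(0.160975, 0.170197) → end (x,ẋ)=(0.002834, -1.166724)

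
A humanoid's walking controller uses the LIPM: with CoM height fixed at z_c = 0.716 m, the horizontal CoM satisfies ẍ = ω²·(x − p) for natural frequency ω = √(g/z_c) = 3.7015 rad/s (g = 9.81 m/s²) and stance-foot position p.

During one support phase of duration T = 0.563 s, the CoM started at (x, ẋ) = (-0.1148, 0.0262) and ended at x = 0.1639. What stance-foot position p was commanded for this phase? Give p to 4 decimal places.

ωT = 3.7015·0.563 = 2.083944; cosh(ωT) = 4.080272, sinh(ωT) = 3.955833
x(T) = p + (x₀−p)·cosh(ωT) + (ẋ₀/ω)·sinh(ωT) ⇒ p·(1 − cosh) = x(T) − x₀·cosh − (ẋ₀/ω)·sinh
numerator   = 0.1639 − (-0.1148)·4.080272 − (0.0262/3.7015)·3.955833 = 0.604315
denominator = 1 − 4.080272 = -3.080272
p = 0.604315 / -3.080272 = -0.1962

p = -0.1962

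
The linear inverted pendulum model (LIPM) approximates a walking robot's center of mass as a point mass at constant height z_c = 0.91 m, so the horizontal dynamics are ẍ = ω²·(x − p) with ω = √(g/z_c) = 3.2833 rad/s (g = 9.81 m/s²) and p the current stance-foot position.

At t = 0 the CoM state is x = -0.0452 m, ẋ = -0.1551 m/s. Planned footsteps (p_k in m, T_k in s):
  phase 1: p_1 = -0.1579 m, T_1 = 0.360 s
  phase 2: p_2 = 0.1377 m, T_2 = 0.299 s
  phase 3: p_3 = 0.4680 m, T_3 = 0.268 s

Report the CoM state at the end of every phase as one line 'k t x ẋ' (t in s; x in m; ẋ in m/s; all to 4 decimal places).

phase 1: p=-0.1579, T=0.360, ωT=1.181988, cosh=1.783759, sinh=1.477091; start (x,ẋ)=(-0.045200, -0.155100) → end (x,ẋ)=(-0.026647, 0.269904)
phase 2: p=0.1377, T=0.299, ωT=0.981707, cosh=1.521839, sinh=1.147168; start (x,ẋ)=(-0.026647, 0.269904) → end (x,ẋ)=(-0.018106, -0.208261)
phase 3: p=0.4680, T=0.268, ωT=0.879924, cosh=1.412766, sinh=0.997952; start (x,ẋ)=(-0.018106, -0.208261) → end (x,ẋ)=(-0.282055, -1.886988)

1 0.3600 -0.0266 0.2699
2 0.6590 -0.0181 -0.2083
3 0.9270 -0.2821 -1.8870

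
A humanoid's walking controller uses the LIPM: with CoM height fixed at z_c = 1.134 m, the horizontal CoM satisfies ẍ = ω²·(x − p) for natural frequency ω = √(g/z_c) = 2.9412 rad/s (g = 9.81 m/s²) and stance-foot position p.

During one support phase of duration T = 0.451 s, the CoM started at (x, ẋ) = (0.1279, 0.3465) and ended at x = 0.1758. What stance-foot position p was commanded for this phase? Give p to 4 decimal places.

p = 0.2837

ωT = 2.9412·0.451 = 1.326481; cosh(ωT) = 2.016586, sinh(ωT) = 1.751176
x(T) = p + (x₀−p)·cosh(ωT) + (ẋ₀/ω)·sinh(ωT) ⇒ p·(1 − cosh) = x(T) − x₀·cosh − (ẋ₀/ω)·sinh
numerator   = 0.1758 − (0.1279)·2.016586 − (0.3465/2.9412)·1.751176 = -0.288426
denominator = 1 − 2.016586 = -1.016586
p = -0.288426 / -1.016586 = 0.2837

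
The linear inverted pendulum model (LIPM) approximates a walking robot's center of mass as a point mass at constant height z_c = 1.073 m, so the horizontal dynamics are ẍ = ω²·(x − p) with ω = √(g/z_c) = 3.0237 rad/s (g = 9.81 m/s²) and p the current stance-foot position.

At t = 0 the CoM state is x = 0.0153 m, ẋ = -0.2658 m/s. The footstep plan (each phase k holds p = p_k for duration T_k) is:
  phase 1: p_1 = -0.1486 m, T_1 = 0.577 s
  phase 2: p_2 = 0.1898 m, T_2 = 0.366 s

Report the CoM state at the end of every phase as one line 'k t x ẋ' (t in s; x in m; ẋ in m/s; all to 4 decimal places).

phase 1: p=-0.1486, T=0.577, ωT=1.744675, cosh=2.949371, sinh=2.774669; start (x,ẋ)=(0.015300, -0.265800) → end (x,ẋ)=(0.090893, 0.591140)
phase 2: p=0.1898, T=0.366, ωT=1.106674, cosh=1.677470, sinh=1.346813; start (x,ẋ)=(0.090893, 0.591140) → end (x,ẋ)=(0.287192, 0.588835)

1 0.5770 0.0909 0.5911
2 0.9430 0.2872 0.5888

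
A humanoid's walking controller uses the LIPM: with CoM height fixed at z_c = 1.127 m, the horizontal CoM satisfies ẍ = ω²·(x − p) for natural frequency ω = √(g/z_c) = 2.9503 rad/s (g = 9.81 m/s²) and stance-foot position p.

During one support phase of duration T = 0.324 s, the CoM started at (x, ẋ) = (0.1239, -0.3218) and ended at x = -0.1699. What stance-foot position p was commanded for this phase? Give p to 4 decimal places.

p = 0.4748

ωT = 2.9503·0.324 = 0.955897; cosh(ωT) = 1.492735, sinh(ωT) = 1.108268
x(T) = p + (x₀−p)·cosh(ωT) + (ẋ₀/ω)·sinh(ωT) ⇒ p·(1 − cosh) = x(T) − x₀·cosh − (ẋ₀/ω)·sinh
numerator   = -0.1699 − (0.1239)·1.492735 − (-0.3218/2.9503)·1.108268 = -0.233967
denominator = 1 − 1.492735 = -0.492735
p = -0.233967 / -0.492735 = 0.4748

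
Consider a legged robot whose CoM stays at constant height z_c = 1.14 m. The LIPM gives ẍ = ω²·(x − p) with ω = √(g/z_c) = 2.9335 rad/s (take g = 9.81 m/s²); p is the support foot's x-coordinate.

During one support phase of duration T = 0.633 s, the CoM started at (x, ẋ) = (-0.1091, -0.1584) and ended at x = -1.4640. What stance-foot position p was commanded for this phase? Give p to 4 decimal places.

ωT = 2.9335·0.633 = 1.856906; cosh(ωT) = 3.280022, sinh(ωT) = 3.123867
x(T) = p + (x₀−p)·cosh(ωT) + (ẋ₀/ω)·sinh(ωT) ⇒ p·(1 − cosh) = x(T) − x₀·cosh − (ẋ₀/ω)·sinh
numerator   = -1.4640 − (-0.1091)·3.280022 − (-0.1584/2.9335)·3.123867 = -0.937470
denominator = 1 − 3.280022 = -2.280022
p = -0.937470 / -2.280022 = 0.4112

p = 0.4112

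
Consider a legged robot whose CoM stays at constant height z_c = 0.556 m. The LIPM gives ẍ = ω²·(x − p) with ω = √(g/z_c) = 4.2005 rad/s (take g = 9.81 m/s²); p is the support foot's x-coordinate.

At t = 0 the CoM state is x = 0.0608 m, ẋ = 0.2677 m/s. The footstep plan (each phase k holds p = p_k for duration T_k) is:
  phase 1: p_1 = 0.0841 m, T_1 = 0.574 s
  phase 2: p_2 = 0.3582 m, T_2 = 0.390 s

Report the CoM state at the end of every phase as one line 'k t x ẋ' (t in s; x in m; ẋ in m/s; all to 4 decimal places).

1 0.5740 0.3055 0.9629
2 0.9640 0.7850 2.0230

phase 1: p=0.0841, T=0.574, ωT=2.411087, cosh=5.617894, sinh=5.528176; start (x,ẋ)=(0.060800, 0.267700) → end (x,ẋ)=(0.305517, 0.962858)
phase 2: p=0.3582, T=0.390, ωT=1.638195, cosh=2.670102, sinh=2.475771; start (x,ẋ)=(0.305517, 0.962858) → end (x,ẋ)=(0.785038, 2.023050)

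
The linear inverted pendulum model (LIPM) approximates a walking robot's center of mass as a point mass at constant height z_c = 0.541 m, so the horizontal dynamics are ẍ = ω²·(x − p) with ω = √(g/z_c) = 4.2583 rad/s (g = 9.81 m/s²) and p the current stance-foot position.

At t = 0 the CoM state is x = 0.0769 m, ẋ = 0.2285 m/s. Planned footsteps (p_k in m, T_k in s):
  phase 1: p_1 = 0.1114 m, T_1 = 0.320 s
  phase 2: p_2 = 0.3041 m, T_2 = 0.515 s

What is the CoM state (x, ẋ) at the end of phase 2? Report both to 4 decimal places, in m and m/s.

x = -0.2360, ẋ = -2.1977

phase 1: p=0.1114, T=0.320, ωT=1.362656, cosh=2.081268, sinh=1.825288; start (x,ẋ)=(0.076900, 0.228500) → end (x,ẋ)=(0.137541, 0.207414)
phase 2: p=0.3041, T=0.515, ωT=2.193025, cosh=4.536929, sinh=4.425350; start (x,ẋ)=(0.137541, 0.207414) → end (x,ẋ)=(-0.236015, -2.197692)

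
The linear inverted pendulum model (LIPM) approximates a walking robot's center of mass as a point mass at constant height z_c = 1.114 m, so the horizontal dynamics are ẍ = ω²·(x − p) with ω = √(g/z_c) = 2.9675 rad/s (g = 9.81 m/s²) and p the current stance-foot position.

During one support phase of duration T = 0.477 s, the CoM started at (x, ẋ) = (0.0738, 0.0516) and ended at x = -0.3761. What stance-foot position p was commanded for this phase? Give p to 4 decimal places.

ωT = 2.9675·0.477 = 1.415497; cosh(ωT) = 2.180670, sinh(ωT) = 1.937865
x(T) = p + (x₀−p)·cosh(ωT) + (ẋ₀/ω)·sinh(ωT) ⇒ p·(1 − cosh) = x(T) − x₀·cosh − (ẋ₀/ω)·sinh
numerator   = -0.3761 − (0.0738)·2.180670 − (0.0516/2.9675)·1.937865 = -0.570730
denominator = 1 − 2.180670 = -1.180670
p = -0.570730 / -1.180670 = 0.4834

p = 0.4834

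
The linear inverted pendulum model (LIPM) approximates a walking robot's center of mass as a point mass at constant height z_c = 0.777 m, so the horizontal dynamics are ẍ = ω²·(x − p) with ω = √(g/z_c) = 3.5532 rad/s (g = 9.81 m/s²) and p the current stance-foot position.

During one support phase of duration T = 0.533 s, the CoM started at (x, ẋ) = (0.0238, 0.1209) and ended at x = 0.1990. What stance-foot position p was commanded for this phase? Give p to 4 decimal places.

ωT = 3.5532·0.533 = 1.893856; cosh(ωT) = 3.397715, sinh(ωT) = 3.247225
x(T) = p + (x₀−p)·cosh(ωT) + (ẋ₀/ω)·sinh(ωT) ⇒ p·(1 − cosh) = x(T) − x₀·cosh − (ẋ₀/ω)·sinh
numerator   = 0.1990 − (0.0238)·3.397715 − (0.1209/3.5532)·3.247225 = 0.007645
denominator = 1 − 3.397715 = -2.397715
p = 0.007645 / -2.397715 = -0.0032

p = -0.0032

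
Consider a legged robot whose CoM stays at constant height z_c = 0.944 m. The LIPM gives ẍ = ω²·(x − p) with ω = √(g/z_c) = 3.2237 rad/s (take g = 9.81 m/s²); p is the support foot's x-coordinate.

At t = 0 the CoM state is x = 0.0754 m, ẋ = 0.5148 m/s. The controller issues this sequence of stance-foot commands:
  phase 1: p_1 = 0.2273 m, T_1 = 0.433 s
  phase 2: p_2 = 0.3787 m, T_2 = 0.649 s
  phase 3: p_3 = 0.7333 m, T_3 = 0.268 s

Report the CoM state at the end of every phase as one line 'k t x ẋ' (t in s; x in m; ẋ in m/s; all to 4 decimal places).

phase 1: p=0.2273, T=0.433, ωT=1.395862, cosh=2.143037, sinh=1.895418; start (x,ẋ)=(0.075400, 0.514800) → end (x,ẋ)=(0.204456, 0.175087)
phase 2: p=0.3787, T=0.649, ωT=2.092181, cosh=4.112994, sinh=3.989576; start (x,ẋ)=(0.204456, 0.175087) → end (x,ẋ)=(-0.121280, -1.520850)
phase 3: p=0.7333, T=0.268, ωT=0.863952, cosh=1.397005, sinh=0.975512; start (x,ẋ)=(-0.121280, -1.520850) → end (x,ẋ)=(-0.920771, -4.812082)

1 0.4330 0.2045 0.1751
2 1.0820 -0.1213 -1.5209
3 1.3500 -0.9208 -4.8121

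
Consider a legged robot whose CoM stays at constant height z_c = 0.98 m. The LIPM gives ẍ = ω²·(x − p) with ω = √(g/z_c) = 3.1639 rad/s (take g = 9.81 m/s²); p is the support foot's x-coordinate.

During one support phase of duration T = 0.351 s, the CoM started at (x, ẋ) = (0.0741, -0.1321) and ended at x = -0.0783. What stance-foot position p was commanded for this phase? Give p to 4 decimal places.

ωT = 3.1639·0.351 = 1.110529; cosh(ωT) = 1.682674, sinh(ωT) = 1.353289
x(T) = p + (x₀−p)·cosh(ωT) + (ẋ₀/ω)·sinh(ωT) ⇒ p·(1 − cosh) = x(T) − x₀·cosh − (ẋ₀/ω)·sinh
numerator   = -0.0783 − (0.0741)·1.682674 − (-0.1321/3.1639)·1.353289 = -0.146483
denominator = 1 − 1.682674 = -0.682674
p = -0.146483 / -0.682674 = 0.2146

p = 0.2146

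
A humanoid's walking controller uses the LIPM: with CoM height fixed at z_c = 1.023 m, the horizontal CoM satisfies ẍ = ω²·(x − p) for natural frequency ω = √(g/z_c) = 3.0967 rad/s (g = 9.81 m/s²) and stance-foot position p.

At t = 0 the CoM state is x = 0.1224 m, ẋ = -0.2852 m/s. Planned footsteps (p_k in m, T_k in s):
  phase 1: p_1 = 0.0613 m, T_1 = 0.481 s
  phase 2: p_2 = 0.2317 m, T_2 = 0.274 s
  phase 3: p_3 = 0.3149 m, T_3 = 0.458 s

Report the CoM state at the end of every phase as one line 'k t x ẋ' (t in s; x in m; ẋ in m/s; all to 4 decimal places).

1 0.4810 0.0098 -0.2663
2 0.7550 -0.1570 -1.0236
3 1.2130 -1.3593 -5.0784

phase 1: p=0.0613, T=0.481, ωT=1.489513, cosh=2.330208, sinh=2.104726; start (x,ẋ)=(0.122400, -0.285200) → end (x,ẋ)=(0.009835, -0.266344)
phase 2: p=0.2317, T=0.274, ωT=0.848496, cosh=1.382094, sinh=0.954036; start (x,ẋ)=(0.009835, -0.266344) → end (x,ẋ)=(-0.156994, -1.023583)
phase 3: p=0.3149, T=0.458, ωT=1.418289, cosh=2.186087, sinh=1.943959; start (x,ẋ)=(-0.156994, -1.023583) → end (x,ẋ)=(-1.359258, -5.078379)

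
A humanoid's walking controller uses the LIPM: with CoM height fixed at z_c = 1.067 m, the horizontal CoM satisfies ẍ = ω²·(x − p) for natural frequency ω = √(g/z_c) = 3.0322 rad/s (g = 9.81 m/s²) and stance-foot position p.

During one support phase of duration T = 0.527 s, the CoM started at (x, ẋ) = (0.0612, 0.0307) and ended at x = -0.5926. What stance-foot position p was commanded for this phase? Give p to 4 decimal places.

p = 0.4922

ωT = 3.0322·0.527 = 1.597969; cosh(ωT) = 2.572646, sinh(ωT) = 2.370339
x(T) = p + (x₀−p)·cosh(ωT) + (ẋ₀/ω)·sinh(ωT) ⇒ p·(1 − cosh) = x(T) − x₀·cosh − (ẋ₀/ω)·sinh
numerator   = -0.5926 − (0.0612)·2.572646 − (0.0307/3.0322)·2.370339 = -0.774045
denominator = 1 − 2.572646 = -1.572646
p = -0.774045 / -1.572646 = 0.4922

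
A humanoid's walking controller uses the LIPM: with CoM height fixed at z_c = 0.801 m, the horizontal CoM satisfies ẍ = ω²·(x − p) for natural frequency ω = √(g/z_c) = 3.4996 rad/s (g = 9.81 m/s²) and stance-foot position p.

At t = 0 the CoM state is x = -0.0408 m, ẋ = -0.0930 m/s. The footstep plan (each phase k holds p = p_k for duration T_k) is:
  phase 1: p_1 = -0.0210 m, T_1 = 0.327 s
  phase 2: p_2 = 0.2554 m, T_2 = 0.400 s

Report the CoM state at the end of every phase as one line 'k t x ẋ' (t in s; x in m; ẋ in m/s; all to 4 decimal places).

1 0.3270 -0.0927 -0.2586
2 0.7270 -0.6340 -2.8759

phase 1: p=-0.0210, T=0.327, ωT=1.144369, cosh=1.729442, sinh=1.411018; start (x,ẋ)=(-0.040800, -0.093000) → end (x,ẋ)=(-0.092740, -0.258610)
phase 2: p=0.2554, T=0.400, ωT=1.399840, cosh=2.150594, sinh=1.903957; start (x,ẋ)=(-0.092740, -0.258610) → end (x,ẋ)=(-0.634005, -2.875854)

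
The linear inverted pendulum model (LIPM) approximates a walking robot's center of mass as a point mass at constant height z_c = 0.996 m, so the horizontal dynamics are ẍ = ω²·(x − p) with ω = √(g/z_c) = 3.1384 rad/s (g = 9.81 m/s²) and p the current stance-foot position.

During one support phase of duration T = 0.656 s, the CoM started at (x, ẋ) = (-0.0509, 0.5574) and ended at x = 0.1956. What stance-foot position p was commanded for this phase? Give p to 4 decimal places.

p = 0.0960

ωT = 3.1384·0.656 = 2.058790; cosh(ωT) = 3.982047, sinh(ωT) = 3.854438
x(T) = p + (x₀−p)·cosh(ωT) + (ẋ₀/ω)·sinh(ωT) ⇒ p·(1 − cosh) = x(T) − x₀·cosh − (ẋ₀/ω)·sinh
numerator   = 0.1956 − (-0.0509)·3.982047 − (0.5574/3.1384)·3.854438 = -0.286287
denominator = 1 − 3.982047 = -2.982047
p = -0.286287 / -2.982047 = 0.0960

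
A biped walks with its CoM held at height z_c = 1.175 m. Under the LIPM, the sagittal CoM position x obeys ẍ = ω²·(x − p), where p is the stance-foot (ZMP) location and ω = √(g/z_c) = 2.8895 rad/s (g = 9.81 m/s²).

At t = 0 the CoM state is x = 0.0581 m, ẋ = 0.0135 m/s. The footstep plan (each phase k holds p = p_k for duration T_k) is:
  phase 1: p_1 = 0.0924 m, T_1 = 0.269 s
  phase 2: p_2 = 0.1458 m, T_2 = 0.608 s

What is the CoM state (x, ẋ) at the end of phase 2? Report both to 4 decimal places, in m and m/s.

phase 1: p=0.0924, T=0.269, ωT=0.777276, cosh=1.317597, sinh=0.857940; start (x,ẋ)=(0.058100, 0.013500) → end (x,ẋ)=(0.051215, -0.067243)
phase 2: p=0.1458, T=0.608, ωT=1.756816, cosh=2.983277, sinh=2.810683; start (x,ẋ)=(0.051215, -0.067243) → end (x,ẋ)=(-0.201782, -0.968775)

x = -0.2018, ẋ = -0.9688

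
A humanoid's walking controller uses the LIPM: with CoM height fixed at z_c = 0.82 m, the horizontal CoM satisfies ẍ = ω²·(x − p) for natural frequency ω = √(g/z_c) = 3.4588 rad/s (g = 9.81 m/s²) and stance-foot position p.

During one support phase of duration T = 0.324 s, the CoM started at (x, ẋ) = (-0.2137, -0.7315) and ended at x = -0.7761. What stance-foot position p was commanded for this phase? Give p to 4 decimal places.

ωT = 3.4588·0.324 = 1.120651; cosh(ωT) = 1.696459, sinh(ωT) = 1.370392
x(T) = p + (x₀−p)·cosh(ωT) + (ẋ₀/ω)·sinh(ωT) ⇒ p·(1 − cosh) = x(T) − x₀·cosh − (ẋ₀/ω)·sinh
numerator   = -0.7761 − (-0.2137)·1.696459 − (-0.7315/3.4588)·1.370392 = -0.123743
denominator = 1 − 1.696459 = -0.696459
p = -0.123743 / -0.696459 = 0.1777

p = 0.1777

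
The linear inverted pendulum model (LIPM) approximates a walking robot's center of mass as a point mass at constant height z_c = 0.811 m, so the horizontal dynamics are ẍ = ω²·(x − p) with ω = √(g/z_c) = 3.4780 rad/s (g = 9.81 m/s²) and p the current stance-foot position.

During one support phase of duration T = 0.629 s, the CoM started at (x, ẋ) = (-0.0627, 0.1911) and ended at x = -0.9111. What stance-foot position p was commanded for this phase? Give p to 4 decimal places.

ωT = 3.4780·0.629 = 2.187662; cosh(ωT) = 4.513263, sinh(ωT) = 4.401084
x(T) = p + (x₀−p)·cosh(ωT) + (ẋ₀/ω)·sinh(ωT) ⇒ p·(1 − cosh) = x(T) − x₀·cosh − (ẋ₀/ω)·sinh
numerator   = -0.9111 − (-0.0627)·4.513263 − (0.1911/3.4780)·4.401084 = -0.869938
denominator = 1 − 4.513263 = -3.513263
p = -0.869938 / -3.513263 = 0.2476

p = 0.2476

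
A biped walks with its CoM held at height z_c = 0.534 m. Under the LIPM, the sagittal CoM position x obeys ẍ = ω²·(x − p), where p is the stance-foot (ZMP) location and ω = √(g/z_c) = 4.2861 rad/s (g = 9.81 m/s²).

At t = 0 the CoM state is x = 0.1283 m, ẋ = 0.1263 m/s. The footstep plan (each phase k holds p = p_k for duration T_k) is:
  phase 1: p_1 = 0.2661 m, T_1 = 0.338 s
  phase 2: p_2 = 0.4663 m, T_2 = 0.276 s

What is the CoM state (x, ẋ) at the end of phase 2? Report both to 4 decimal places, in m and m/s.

phase 1: p=0.2661, T=0.338, ωT=1.448702, cosh=2.246229, sinh=2.011354; start (x,ẋ)=(0.128300, 0.126300) → end (x,ẋ)=(0.015839, -0.904257)
phase 2: p=0.4663, T=0.276, ωT=1.182964, cosh=1.785201, sinh=1.478832; start (x,ẋ)=(0.015839, -0.904257) → end (x,ẋ)=(-0.649859, -4.469492)

x = -0.6499, ẋ = -4.4695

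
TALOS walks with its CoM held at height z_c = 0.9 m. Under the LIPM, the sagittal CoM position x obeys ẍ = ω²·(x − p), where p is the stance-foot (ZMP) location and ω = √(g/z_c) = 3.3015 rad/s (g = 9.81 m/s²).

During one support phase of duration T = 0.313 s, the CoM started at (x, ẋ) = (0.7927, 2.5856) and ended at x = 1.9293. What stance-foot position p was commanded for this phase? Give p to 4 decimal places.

p = 0.4920

ωT = 3.3015·0.313 = 1.033370; cosh(ωT) = 1.583163, sinh(ωT) = 1.227357
x(T) = p + (x₀−p)·cosh(ωT) + (ẋ₀/ω)·sinh(ωT) ⇒ p·(1 − cosh) = x(T) − x₀·cosh − (ẋ₀/ω)·sinh
numerator   = 1.9293 − (0.7927)·1.583163 − (2.5856/3.3015)·1.227357 = -0.286889
denominator = 1 − 1.583163 = -0.583163
p = -0.286889 / -0.583163 = 0.4920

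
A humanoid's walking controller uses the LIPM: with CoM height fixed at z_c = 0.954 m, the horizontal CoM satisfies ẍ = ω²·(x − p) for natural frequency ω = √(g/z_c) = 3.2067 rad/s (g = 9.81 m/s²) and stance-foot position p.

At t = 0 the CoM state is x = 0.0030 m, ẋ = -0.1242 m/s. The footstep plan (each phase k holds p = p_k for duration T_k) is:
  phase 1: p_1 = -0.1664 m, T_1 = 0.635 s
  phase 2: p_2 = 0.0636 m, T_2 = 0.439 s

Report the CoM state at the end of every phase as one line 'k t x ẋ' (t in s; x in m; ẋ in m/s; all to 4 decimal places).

1 0.6350 0.3478 1.5617
2 1.0740 1.6145 5.1326

phase 1: p=-0.1664, T=0.635, ωT=2.036255, cosh=3.896187, sinh=3.765671; start (x,ẋ)=(0.003000, -0.124200) → end (x,ẋ)=(0.347764, 1.561662)
phase 2: p=0.0636, T=0.439, ωT=1.407741, cosh=2.165705, sinh=1.921009; start (x,ẋ)=(0.347764, 1.561662) → end (x,ẋ)=(1.614547, 5.132581)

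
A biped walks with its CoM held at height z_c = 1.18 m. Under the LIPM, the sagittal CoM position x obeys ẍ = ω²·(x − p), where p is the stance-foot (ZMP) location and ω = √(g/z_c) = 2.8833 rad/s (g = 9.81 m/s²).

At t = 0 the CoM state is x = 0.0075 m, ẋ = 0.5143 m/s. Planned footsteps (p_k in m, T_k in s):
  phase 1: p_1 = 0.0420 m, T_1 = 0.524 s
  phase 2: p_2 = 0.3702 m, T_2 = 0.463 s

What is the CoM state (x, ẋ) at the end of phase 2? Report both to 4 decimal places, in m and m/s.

x = 0.9357, ẋ = 1.9152

phase 1: p=0.0420, T=0.524, ωT=1.510849, cosh=2.375649, sinh=2.154927; start (x,ẋ)=(0.007500, 0.514300) → end (x,ẋ)=(0.344419, 1.007438)
phase 2: p=0.3702, T=0.463, ωT=1.334968, cosh=2.031520, sinh=1.768354; start (x,ẋ)=(0.344419, 1.007438) → end (x,ẋ)=(0.935695, 1.915179)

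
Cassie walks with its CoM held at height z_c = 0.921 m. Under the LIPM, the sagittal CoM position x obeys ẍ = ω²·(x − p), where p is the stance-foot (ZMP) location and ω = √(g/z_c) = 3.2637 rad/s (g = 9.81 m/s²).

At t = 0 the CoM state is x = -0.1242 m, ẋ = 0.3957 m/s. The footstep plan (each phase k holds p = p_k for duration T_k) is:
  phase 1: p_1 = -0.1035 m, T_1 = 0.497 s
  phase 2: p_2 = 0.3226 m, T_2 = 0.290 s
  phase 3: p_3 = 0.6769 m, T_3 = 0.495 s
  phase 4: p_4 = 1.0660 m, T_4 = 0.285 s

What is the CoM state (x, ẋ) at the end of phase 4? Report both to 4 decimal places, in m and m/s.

x = -0.4202, ẋ = -4.2137

phase 1: p=-0.1035, T=0.497, ωT=1.622059, cosh=2.630498, sinh=2.433007; start (x,ẋ)=(-0.124200, 0.395700) → end (x,ẋ)=(0.137033, 0.876518)
phase 2: p=0.3226, T=0.290, ωT=0.946473, cosh=1.482357, sinh=1.094249; start (x,ẋ)=(0.137033, 0.876518) → end (x,ẋ)=(0.341401, 0.636597)
phase 3: p=0.6769, T=0.495, ωT=1.615531, cosh=2.614673, sinh=2.415888; start (x,ẋ)=(0.341401, 0.636597) → end (x,ẋ)=(0.270909, -0.980825)
phase 4: p=1.0660, T=0.285, ωT=0.930154, cosh=1.464697, sinh=1.070204; start (x,ẋ)=(0.270909, -0.980825) → end (x,ẋ)=(-0.420191, -4.213725)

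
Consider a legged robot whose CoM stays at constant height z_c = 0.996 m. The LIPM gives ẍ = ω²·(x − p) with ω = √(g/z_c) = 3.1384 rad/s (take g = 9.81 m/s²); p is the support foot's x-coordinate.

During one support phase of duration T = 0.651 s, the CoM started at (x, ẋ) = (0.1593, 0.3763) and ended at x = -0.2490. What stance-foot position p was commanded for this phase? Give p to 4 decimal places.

ωT = 3.1384·0.651 = 2.043098; cosh(ωT) = 3.922051, sinh(ωT) = 3.792424
x(T) = p + (x₀−p)·cosh(ωT) + (ẋ₀/ω)·sinh(ωT) ⇒ p·(1 − cosh) = x(T) − x₀·cosh − (ẋ₀/ω)·sinh
numerator   = -0.2490 − (0.1593)·3.922051 − (0.3763/3.1384)·3.792424 = -1.328501
denominator = 1 − 3.922051 = -2.922051
p = -1.328501 / -2.922051 = 0.4546

p = 0.4546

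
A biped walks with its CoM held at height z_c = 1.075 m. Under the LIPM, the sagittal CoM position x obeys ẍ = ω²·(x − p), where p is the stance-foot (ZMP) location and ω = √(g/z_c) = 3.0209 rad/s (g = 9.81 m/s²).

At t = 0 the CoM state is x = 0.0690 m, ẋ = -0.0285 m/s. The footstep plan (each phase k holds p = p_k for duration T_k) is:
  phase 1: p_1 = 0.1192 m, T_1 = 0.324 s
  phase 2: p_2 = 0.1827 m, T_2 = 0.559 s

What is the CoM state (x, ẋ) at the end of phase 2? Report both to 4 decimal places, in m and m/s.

phase 1: p=0.1192, T=0.324, ωT=0.978772, cosh=1.518479, sinh=1.142706; start (x,ẋ)=(0.069000, -0.028500) → end (x,ẋ)=(0.032192, -0.216567)
phase 2: p=0.1827, T=0.559, ωT=1.688683, cosh=2.798556, sinh=2.613793; start (x,ẋ)=(0.032192, -0.216567) → end (x,ẋ)=(-0.425887, -1.794489)

x = -0.4259, ẋ = -1.7945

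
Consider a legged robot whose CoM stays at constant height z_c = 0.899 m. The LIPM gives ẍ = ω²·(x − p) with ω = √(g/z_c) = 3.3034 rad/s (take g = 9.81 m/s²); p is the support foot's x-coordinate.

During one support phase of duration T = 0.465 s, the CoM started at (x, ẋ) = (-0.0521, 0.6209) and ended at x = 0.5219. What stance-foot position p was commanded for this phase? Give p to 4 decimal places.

ωT = 3.3034·0.465 = 1.536081; cosh(ωT) = 2.430784, sinh(ωT) = 2.215561
x(T) = p + (x₀−p)·cosh(ωT) + (ẋ₀/ω)·sinh(ωT) ⇒ p·(1 − cosh) = x(T) − x₀·cosh − (ẋ₀/ω)·sinh
numerator   = 0.5219 − (-0.0521)·2.430784 − (0.6209/3.3034)·2.215561 = 0.232112
denominator = 1 − 2.430784 = -1.430784
p = 0.232112 / -1.430784 = -0.1622

p = -0.1622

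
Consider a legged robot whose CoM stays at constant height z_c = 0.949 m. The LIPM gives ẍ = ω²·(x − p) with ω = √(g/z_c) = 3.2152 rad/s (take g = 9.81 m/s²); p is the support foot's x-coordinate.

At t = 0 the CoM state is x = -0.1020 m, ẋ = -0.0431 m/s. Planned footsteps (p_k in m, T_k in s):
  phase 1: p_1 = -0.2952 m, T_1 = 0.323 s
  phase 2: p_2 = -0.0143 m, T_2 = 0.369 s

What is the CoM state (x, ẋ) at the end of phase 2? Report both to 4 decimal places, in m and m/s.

x = 0.3258, ẋ = 1.2973

phase 1: p=-0.2952, T=0.323, ωT=1.038510, cosh=1.589493, sinh=1.235511; start (x,ẋ)=(-0.102000, -0.043100) → end (x,ẋ)=(-0.004672, 0.698963)
phase 2: p=-0.0143, T=0.369, ωT=1.186409, cosh=1.790307, sinh=1.484991; start (x,ẋ)=(-0.004672, 0.698963) → end (x,ẋ)=(0.325764, 1.297327)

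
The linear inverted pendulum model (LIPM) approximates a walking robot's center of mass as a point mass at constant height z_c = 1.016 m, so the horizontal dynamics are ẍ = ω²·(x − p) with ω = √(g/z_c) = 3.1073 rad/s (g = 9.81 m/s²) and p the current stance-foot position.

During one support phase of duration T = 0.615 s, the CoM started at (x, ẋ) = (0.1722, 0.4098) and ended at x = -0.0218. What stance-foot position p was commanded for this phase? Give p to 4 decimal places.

ωT = 3.1073·0.615 = 1.910989; cosh(ωT) = 3.453854, sinh(ωT) = 3.305920
x(T) = p + (x₀−p)·cosh(ωT) + (ẋ₀/ω)·sinh(ωT) ⇒ p·(1 − cosh) = x(T) − x₀·cosh − (ẋ₀/ω)·sinh
numerator   = -0.0218 − (0.1722)·3.453854 − (0.4098/3.1073)·3.305920 = -1.052548
denominator = 1 − 3.453854 = -2.453854
p = -1.052548 / -2.453854 = 0.4289

p = 0.4289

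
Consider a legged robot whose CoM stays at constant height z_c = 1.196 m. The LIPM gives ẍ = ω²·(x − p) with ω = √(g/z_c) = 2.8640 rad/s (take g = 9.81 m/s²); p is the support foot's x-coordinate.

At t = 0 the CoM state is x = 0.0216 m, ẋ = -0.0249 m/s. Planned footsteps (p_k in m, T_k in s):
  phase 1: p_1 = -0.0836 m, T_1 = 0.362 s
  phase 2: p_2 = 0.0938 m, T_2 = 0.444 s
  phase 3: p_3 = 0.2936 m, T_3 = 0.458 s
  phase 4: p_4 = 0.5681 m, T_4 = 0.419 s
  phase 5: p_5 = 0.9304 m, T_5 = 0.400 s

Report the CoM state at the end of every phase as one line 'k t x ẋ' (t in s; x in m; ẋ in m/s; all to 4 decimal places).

1 0.3620 0.0727 0.3319
2 0.8060 0.2436 0.5390
3 1.2640 0.5180 0.8264
4 1.6830 0.9129 1.2795
5 2.0830 1.5314 2.1441

phase 1: p=-0.0836, T=0.362, ωT=1.036768, cosh=1.587343, sinh=1.232744; start (x,ẋ)=(0.021600, -0.024900) → end (x,ẋ)=(0.072671, 0.331892)
phase 2: p=0.0938, T=0.444, ωT=1.271616, cosh=1.923495, sinh=1.643117; start (x,ẋ)=(0.072671, 0.331892) → end (x,ẋ)=(0.243569, 0.538962)
phase 3: p=0.2936, T=0.458, ωT=1.311712, cosh=1.990941, sinh=1.721583; start (x,ẋ)=(0.243569, 0.538962) → end (x,ẋ)=(0.517968, 0.826359)
phase 4: p=0.5681, T=0.419, ωT=1.200016, cosh=1.810680, sinh=1.509490; start (x,ẋ)=(0.517968, 0.826359) → end (x,ẋ)=(0.912865, 1.279542)
phase 5: p=0.9304, T=0.400, ωT=1.145600, cosh=1.731180, sinh=1.413147; start (x,ẋ)=(0.912865, 1.279542) → end (x,ẋ)=(1.531392, 2.144150)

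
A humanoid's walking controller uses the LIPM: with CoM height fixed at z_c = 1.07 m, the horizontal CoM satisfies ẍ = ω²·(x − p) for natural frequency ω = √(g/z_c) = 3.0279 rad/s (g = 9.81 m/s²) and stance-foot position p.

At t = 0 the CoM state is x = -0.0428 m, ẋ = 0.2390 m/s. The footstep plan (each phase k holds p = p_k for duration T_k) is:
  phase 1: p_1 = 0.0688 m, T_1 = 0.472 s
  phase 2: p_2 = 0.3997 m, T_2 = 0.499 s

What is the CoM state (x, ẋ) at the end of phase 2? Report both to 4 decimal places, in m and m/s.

x = -0.7005, ẋ = -3.0796

phase 1: p=0.0688, T=0.472, ωT=1.429169, cosh=2.207368, sinh=1.967860; start (x,ẋ)=(-0.042800, 0.239000) → end (x,ẋ)=(-0.022214, -0.137406)
phase 2: p=0.3997, T=0.499, ωT=1.510922, cosh=2.375807, sinh=2.155100; start (x,ẋ)=(-0.022214, -0.137406) → end (x,ẋ)=(-0.700484, -3.079619)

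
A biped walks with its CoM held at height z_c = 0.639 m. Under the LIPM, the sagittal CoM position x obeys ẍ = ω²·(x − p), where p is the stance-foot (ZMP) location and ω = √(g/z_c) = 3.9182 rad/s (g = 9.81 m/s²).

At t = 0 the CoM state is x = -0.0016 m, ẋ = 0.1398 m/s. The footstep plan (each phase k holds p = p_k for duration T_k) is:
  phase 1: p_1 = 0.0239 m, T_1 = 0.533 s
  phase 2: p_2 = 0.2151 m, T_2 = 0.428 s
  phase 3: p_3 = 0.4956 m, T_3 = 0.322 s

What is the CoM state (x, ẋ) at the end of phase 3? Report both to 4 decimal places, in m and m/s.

phase 1: p=0.0239, T=0.533, ωT=2.088401, cosh=4.097940, sinh=3.974055; start (x,ẋ)=(-0.001600, 0.139800) → end (x,ẋ)=(0.061195, 0.175828)
phase 2: p=0.2151, T=0.428, ωT=1.676990, cosh=2.768182, sinh=2.581246; start (x,ẋ)=(0.061195, 0.175828) → end (x,ẋ)=(-0.095103, -1.069843)
phase 3: p=0.4956, T=0.322, ωT=1.261660, cosh=1.907232, sinh=1.624048; start (x,ẋ)=(-0.095103, -1.069843) → end (x,ẋ)=(-1.074445, -5.799287)

x = -1.0744, ẋ = -5.7993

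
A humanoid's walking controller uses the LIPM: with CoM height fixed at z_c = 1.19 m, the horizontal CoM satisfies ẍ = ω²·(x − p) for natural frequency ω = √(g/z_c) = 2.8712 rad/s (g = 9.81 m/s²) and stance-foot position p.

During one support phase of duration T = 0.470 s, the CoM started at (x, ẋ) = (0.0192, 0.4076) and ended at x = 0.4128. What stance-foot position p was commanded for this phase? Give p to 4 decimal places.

ωT = 2.8712·0.470 = 1.349464; cosh(ωT) = 2.057369, sinh(ωT) = 1.797990
x(T) = p + (x₀−p)·cosh(ωT) + (ẋ₀/ω)·sinh(ωT) ⇒ p·(1 − cosh) = x(T) − x₀·cosh − (ẋ₀/ω)·sinh
numerator   = 0.4128 − (0.0192)·2.057369 − (0.4076/2.8712)·1.797990 = 0.118053
denominator = 1 − 2.057369 = -1.057369
p = 0.118053 / -1.057369 = -0.1116

p = -0.1116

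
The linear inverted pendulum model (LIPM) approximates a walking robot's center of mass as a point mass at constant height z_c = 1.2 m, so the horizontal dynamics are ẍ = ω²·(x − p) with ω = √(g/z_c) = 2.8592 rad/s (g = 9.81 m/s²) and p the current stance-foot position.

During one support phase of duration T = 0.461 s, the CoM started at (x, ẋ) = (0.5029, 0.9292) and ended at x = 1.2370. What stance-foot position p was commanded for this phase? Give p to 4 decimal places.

p = 0.3328

ωT = 2.8592·0.461 = 1.318091; cosh(ωT) = 2.001964, sinh(ωT) = 1.734319
x(T) = p + (x₀−p)·cosh(ωT) + (ẋ₀/ω)·sinh(ωT) ⇒ p·(1 − cosh) = x(T) − x₀·cosh − (ẋ₀/ω)·sinh
numerator   = 1.2370 − (0.5029)·2.001964 − (0.9292/2.8592)·1.734319 = -0.333417
denominator = 1 − 2.001964 = -1.001964
p = -0.333417 / -1.001964 = 0.3328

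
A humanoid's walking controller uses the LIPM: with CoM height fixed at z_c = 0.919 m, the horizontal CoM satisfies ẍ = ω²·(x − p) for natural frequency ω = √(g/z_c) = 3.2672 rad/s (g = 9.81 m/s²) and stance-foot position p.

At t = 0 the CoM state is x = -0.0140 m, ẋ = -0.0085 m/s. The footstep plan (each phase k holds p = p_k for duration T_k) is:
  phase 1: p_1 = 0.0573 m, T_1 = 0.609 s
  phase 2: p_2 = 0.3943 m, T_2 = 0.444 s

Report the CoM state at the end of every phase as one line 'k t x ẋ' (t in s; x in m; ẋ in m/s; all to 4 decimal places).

phase 1: p=0.0573, T=0.609, ωT=1.989725, cosh=3.725127, sinh=3.588394; start (x,ẋ)=(-0.014000, -0.008500) → end (x,ẋ)=(-0.217637, -0.867585)
phase 2: p=0.3943, T=0.444, ωT=1.450637, cosh=2.250126, sinh=2.015705; start (x,ẋ)=(-0.217637, -0.867585) → end (x,ẋ)=(-1.517893, -5.982216)

1 0.6090 -0.2176 -0.8676
2 1.0530 -1.5179 -5.9822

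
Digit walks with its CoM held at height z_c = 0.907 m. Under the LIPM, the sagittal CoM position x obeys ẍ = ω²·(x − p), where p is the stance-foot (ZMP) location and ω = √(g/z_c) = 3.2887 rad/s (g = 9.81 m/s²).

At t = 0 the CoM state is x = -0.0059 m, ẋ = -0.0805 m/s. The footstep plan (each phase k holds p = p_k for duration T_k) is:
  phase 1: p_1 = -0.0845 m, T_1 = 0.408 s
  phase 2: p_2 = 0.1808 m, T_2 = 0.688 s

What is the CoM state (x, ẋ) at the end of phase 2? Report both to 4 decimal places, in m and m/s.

x = -0.1114, ẋ = -0.8793

phase 1: p=-0.0845, T=0.408, ωT=1.341790, cosh=2.043631, sinh=1.782253; start (x,ẋ)=(-0.005900, -0.080500) → end (x,ẋ)=(0.032504, 0.296186)
phase 2: p=0.1808, T=0.688, ωT=2.262626, cosh=4.856180, sinh=4.752103; start (x,ẋ)=(0.032504, 0.296186) → end (x,ẋ)=(-0.111371, -0.879278)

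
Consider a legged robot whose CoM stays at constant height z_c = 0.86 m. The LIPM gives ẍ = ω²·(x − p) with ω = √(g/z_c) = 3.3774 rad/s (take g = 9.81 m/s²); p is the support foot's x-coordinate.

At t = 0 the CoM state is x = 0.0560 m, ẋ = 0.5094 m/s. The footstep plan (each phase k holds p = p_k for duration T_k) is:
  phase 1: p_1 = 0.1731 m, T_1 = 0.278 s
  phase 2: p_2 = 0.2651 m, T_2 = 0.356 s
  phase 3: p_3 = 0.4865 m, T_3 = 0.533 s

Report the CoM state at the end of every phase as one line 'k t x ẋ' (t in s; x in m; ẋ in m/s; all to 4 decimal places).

1 0.2780 0.1638 0.3226
2 0.6340 0.2260 0.0675
3 1.1670 -0.2644 -2.3796

phase 1: p=0.1731, T=0.278, ωT=0.938917, cosh=1.474131, sinh=1.083080; start (x,ẋ)=(0.056000, 0.509400) → end (x,ẋ)=(0.163836, 0.322571)
phase 2: p=0.2651, T=0.356, ωT=1.202354, cosh=1.814214, sinh=1.513729; start (x,ẋ)=(0.163836, 0.322571) → end (x,ẋ)=(0.225960, 0.067504)
phase 3: p=0.4865, T=0.533, ωT=1.800154, cosh=3.107927, sinh=2.942653; start (x,ẋ)=(0.225960, 0.067504) → end (x,ẋ)=(-0.264425, -2.379587)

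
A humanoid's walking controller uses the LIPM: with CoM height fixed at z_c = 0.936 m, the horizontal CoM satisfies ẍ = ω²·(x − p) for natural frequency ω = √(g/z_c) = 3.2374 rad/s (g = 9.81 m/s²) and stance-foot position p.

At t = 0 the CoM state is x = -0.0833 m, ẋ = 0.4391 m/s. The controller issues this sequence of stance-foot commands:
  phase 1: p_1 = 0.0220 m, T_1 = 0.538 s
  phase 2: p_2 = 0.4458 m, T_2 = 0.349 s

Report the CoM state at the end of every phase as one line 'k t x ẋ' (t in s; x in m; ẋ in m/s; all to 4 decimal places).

phase 1: p=0.0220, T=0.538, ωT=1.741721, cosh=2.941188, sinh=2.765970; start (x,ẋ)=(-0.083300, 0.439100) → end (x,ẋ)=(0.087451, 0.348562)
phase 2: p=0.4458, T=0.349, ωT=1.129853, cosh=1.709141, sinh=1.386060; start (x,ẋ)=(0.087451, 0.348562) → end (x,ẋ)=(-0.017436, -1.012253)

1 0.5380 0.0875 0.3486
2 0.8870 -0.0174 -1.0123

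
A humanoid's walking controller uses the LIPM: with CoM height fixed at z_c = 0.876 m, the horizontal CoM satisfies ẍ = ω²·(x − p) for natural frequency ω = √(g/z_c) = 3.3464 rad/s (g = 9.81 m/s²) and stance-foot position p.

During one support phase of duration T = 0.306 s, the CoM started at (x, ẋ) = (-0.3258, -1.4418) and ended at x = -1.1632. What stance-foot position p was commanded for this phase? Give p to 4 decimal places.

p = 0.2251

ωT = 3.3464·0.306 = 1.023998; cosh(ωT) = 1.571731, sinh(ωT) = 1.212575
x(T) = p + (x₀−p)·cosh(ωT) + (ẋ₀/ω)·sinh(ωT) ⇒ p·(1 − cosh) = x(T) − x₀·cosh − (ẋ₀/ω)·sinh
numerator   = -1.1632 − (-0.3258)·1.571731 − (-1.4418/3.3464)·1.212575 = -0.128691
denominator = 1 − 1.571731 = -0.571731
p = -0.128691 / -0.571731 = 0.2251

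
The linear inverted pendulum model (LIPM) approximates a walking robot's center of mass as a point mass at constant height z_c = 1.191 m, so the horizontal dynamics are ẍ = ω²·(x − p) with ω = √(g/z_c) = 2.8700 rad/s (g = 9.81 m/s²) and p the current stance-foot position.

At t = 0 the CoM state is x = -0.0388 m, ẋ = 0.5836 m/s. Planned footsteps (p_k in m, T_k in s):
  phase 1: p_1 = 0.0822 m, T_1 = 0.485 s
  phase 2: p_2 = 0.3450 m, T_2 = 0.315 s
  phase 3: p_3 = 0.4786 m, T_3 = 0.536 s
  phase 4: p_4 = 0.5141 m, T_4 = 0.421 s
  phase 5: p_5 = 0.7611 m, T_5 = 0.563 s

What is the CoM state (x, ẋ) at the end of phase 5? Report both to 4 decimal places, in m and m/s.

x = 1.2033, ẋ = 1.4260

phase 1: p=0.0822, T=0.485, ωT=1.391950, cosh=2.135638, sinh=1.887048; start (x,ẋ)=(-0.038800, 0.583600) → end (x,ẋ)=(0.207509, 0.591043)
phase 2: p=0.3450, T=0.315, ωT=0.904050, cosh=1.437256, sinh=1.032329; start (x,ẋ)=(0.207509, 0.591043) → end (x,ẋ)=(0.359987, 0.442125)
phase 3: p=0.4786, T=0.536, ωT=1.538320, cosh=2.435751, sinh=2.221009; start (x,ẋ)=(0.359987, 0.442125) → end (x,ẋ)=(0.531837, 0.320835)
phase 4: p=0.5141, T=0.421, ωT=1.208270, cosh=1.823201, sinh=1.524487; start (x,ẋ)=(0.531837, 0.320835) → end (x,ẋ)=(0.716859, 0.662550)
phase 5: p=0.7611, T=0.563, ωT=1.615810, cosh=2.615346, sinh=2.416616; start (x,ẋ)=(0.716859, 0.662550) → end (x,ẋ)=(1.203279, 1.425956)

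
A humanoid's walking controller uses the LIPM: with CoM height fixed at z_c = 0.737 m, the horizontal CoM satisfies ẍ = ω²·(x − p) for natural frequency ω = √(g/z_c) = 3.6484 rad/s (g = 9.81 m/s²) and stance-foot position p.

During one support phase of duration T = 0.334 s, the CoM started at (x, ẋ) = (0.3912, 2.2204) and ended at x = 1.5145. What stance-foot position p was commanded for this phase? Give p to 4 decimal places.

ωT = 3.6484·0.334 = 1.218566; cosh(ωT) = 1.838993, sinh(ωT) = 1.543339
x(T) = p + (x₀−p)·cosh(ωT) + (ẋ₀/ω)·sinh(ωT) ⇒ p·(1 − cosh) = x(T) − x₀·cosh − (ẋ₀/ω)·sinh
numerator   = 1.5145 − (0.3912)·1.838993 − (2.2204/3.6484)·1.543339 = -0.144184
denominator = 1 − 1.838993 = -0.838993
p = -0.144184 / -0.838993 = 0.1719

p = 0.1719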